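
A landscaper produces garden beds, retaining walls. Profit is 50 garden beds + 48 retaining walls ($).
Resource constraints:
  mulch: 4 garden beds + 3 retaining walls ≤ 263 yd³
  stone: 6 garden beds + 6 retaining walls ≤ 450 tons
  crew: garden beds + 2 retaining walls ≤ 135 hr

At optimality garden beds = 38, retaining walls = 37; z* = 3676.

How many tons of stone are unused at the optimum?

stone used = 6·38 + 6·37 = 450; slack = 450 − 450 = 0.

0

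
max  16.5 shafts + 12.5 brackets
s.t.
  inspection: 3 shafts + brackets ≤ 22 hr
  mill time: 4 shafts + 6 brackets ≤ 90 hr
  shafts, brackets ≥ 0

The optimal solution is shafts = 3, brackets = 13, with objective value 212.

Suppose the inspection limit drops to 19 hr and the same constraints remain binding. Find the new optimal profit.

201.5

Both inspection and mill time are binding at x*.
From A_Bᵀ y = c: 3·y_inspection + 4·y_mill time = 16.5; 1·y_inspection + 6·y_mill time = 12.5.
Solving: y_inspection = 3.5, y_mill time = 1.5.
Δz = y_inspection·Δb = 3.5 × (-3) = -10.5, so new z* = 212 − 10.5 = 201.5.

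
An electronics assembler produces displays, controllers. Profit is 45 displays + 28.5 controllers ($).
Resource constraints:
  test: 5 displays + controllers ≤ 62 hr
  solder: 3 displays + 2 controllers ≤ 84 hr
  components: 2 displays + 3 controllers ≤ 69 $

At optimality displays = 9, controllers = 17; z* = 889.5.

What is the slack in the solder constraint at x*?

solder used = 3·9 + 2·17 = 61; slack = 84 − 61 = 23.

23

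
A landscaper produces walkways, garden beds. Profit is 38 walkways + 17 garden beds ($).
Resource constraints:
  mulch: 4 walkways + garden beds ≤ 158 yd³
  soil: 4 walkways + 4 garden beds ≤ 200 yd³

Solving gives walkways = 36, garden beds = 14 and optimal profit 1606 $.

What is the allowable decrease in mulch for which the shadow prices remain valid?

Binding constraints: mulch, soil. The basis is B = [[4,1],[4,4]] with det 12.
Per unit decrease in mulch, x* moves by d = (-0.3333, 0.3333).
The basis stays optimal until walkways reaches 0; allowable decrease = 108 yd³.

108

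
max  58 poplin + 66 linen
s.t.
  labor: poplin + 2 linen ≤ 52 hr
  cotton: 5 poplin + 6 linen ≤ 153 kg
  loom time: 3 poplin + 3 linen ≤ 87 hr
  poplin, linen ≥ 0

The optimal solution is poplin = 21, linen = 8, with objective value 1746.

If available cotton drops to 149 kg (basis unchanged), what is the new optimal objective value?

1714

Binding: cotton and loom time. Non-binding: labor (15 unused).
By complementary slackness, y = 0 for the non-binding constraint.
Dual feasibility on the basic columns requires 5·y_cotton + 3·y_loom time = 58, 6·y_cotton + 3·y_loom time = 66.
Solving: y_cotton = 8, y_loom time = 6.
Δz = y_cotton·Δb = 8 × (-4) = -32, so new z* = 1746 − 32 = 1714.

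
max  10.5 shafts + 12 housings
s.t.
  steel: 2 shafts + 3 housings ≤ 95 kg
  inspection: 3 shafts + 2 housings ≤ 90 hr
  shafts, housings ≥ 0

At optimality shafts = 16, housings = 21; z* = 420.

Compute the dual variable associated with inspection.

At the optimum: steel uses 95 of 95 (binding); inspection uses 90 of 90 (binding).
Dual feasibility on the basic columns requires 2·y_steel + 3·y_inspection = 10.5, 3·y_steel + 2·y_inspection = 12.
Solving: y_steel = 3, y_inspection = 1.5.
Shadow price of inspection = 1.5.

1.5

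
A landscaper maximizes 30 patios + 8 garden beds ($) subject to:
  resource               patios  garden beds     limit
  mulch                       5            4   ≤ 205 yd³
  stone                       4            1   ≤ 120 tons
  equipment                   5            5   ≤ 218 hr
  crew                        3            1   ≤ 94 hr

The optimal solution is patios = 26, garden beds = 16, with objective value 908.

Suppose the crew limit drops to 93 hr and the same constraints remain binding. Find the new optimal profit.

Check each constraint at x*: mulch 194/205 (slack 11); stone 120/120 (tight); equipment 210/218 (slack 8); crew 94/94 (tight).
Slack constraints have shadow price 0 (complementary slackness).
The binding rows give the dual system: 4·y_stone + 3·y_crew = 30 and 1·y_stone + 1·y_crew = 8.
Solving: y_stone = 6, y_crew = 2.
Δz = y_crew·Δb = 2 × (-1) = -2, so new z* = 908 − 2 = 906.

906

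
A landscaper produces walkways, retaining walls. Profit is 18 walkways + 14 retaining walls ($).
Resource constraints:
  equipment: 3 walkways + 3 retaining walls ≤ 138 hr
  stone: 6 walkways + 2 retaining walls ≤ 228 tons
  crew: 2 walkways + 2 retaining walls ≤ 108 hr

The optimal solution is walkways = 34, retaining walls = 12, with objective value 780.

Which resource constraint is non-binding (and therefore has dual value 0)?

crew

equipment: 138/138 (binding)
stone: 228/228 (binding)
crew: 92/108 (slack 16)
By complementary slackness, a constraint with positive slack has shadow price 0 → crew.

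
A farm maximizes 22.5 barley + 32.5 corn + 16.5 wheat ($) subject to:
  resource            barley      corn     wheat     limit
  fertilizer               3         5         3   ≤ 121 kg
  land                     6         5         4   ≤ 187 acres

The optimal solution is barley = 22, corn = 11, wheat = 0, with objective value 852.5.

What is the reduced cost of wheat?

At the optimum: fertilizer uses 121 of 121 (binding); land uses 187 of 187 (binding).
From A_Bᵀ y = c: 3·y_fertilizer + 6·y_land = 22.5; 5·y_fertilizer + 5·y_land = 32.5.
This yields shadow prices y_fertilizer = 5.5, y_land = 1.
Reduced cost of wheat: c₃ − yᵀa₃ = 16.5 − (5.5·3 + 1·4) = 16.5 − 20.5 = -4.

-4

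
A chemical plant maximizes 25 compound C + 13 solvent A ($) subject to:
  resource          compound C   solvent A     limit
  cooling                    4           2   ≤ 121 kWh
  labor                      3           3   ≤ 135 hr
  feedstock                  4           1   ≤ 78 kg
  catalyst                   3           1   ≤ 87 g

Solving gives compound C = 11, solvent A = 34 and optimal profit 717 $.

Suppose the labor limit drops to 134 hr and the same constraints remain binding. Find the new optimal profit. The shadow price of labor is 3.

714

Δb = -1, so new z* = 717 + (3)·(-1) = 717 − 3 = 714.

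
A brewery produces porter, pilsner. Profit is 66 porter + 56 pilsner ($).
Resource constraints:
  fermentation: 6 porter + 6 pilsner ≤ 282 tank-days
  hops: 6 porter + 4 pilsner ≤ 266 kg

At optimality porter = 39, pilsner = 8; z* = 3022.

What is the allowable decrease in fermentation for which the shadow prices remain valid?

Binding constraints: fermentation, hops. The basis is B = [[6,6],[6,4]] with det -12.
Per unit decrease in fermentation, x* moves by d = (0.3333, -0.5).
The basis stays optimal until pilsner reaches 0; allowable decrease = 16 tank-days.

16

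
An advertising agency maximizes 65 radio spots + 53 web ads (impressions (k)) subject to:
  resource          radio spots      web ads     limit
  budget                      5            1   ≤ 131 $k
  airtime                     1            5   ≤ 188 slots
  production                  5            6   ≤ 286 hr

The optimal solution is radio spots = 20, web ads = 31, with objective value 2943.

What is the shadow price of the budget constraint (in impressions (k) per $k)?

At the optimum: budget uses 131 of 131 (binding); airtime uses 175 of 188 (slack = 13); production uses 286 of 286 (binding).
Slack constraints have shadow price 0 (complementary slackness).
From A_Bᵀ y = c: 5·y_budget + 5·y_production = 65; 1·y_budget + 6·y_production = 53.
This yields shadow prices y_budget = 5, y_production = 8.
Shadow price of budget = 5.

5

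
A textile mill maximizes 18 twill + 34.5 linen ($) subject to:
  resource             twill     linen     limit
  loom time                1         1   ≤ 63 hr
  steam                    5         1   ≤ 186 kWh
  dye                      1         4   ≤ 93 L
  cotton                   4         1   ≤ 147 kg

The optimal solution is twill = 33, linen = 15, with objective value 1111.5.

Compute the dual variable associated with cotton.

2.5

Check each constraint at x*: loom time 48/63 (slack 15); steam 180/186 (slack 6); dye 93/93 (tight); cotton 147/147 (tight).
By complementary slackness, y = 0 for the non-binding constraints.
Dual feasibility on the basic columns requires 1·y_dye + 4·y_cotton = 18, 4·y_dye + 1·y_cotton = 34.5.
→ y_dye = 8 and y_cotton = 2.5.
Shadow price of cotton = 2.5.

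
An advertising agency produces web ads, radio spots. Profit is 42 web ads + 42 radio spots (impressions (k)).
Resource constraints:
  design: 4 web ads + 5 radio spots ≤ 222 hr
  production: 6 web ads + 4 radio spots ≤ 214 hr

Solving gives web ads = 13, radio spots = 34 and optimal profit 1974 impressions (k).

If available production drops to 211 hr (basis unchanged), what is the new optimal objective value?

Both design and production are binding at x*.
The binding rows give the dual system: 4·y_design + 6·y_production = 42 and 5·y_design + 4·y_production = 42.
→ y_design = 6 and y_production = 3.
Δz = y_production·Δb = 3 × (-3) = -9, so new z* = 1974 − 9 = 1965.

1965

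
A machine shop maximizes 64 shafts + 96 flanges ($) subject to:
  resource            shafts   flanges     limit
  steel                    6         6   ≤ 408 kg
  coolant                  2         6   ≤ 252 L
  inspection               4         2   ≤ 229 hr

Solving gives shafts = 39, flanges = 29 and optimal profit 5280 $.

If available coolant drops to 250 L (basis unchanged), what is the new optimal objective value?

At the optimum: steel uses 408 of 408 (binding); coolant uses 252 of 252 (binding); inspection uses 214 of 229 (slack = 15).
Since inspection is not tight, its dual is 0.
From A_Bᵀ y = c: 6·y_steel + 2·y_coolant = 64; 6·y_steel + 6·y_coolant = 96.
→ y_steel = 8 and y_coolant = 8.
Δz = y_coolant·Δb = 8 × (-2) = -16, so new z* = 5280 − 16 = 5264.

5264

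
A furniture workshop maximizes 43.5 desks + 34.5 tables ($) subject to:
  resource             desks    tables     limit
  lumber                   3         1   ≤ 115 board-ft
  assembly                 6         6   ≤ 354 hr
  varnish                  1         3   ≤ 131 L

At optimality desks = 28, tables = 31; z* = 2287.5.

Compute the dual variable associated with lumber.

Check each constraint at x*: lumber 115/115 (tight); assembly 354/354 (tight); varnish 121/131 (slack 10).
Since varnish is not tight, its dual is 0.
Dual feasibility on the basic columns requires 3·y_lumber + 6·y_assembly = 43.5, 1·y_lumber + 6·y_assembly = 34.5.
→ y_lumber = 4.5 and y_assembly = 5.
Shadow price of lumber = 4.5.

4.5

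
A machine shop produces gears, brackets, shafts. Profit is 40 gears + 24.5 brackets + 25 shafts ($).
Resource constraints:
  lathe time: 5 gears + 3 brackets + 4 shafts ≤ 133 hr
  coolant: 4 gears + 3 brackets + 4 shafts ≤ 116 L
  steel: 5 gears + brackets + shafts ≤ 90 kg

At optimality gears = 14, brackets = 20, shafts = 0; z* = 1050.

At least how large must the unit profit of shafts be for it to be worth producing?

At the optimum: lathe time uses 130 of 133 (slack = 3); coolant uses 116 of 116 (binding); steel uses 90 of 90 (binding).
Since lathe time is not tight, its dual is 0.
The binding rows give the dual system: 4·y_coolant + 5·y_steel = 40 and 3·y_coolant + 1·y_steel = 24.5.
This yields shadow prices y_coolant = 7.5, y_steel = 2.
shafts enters the basis when its profit ≥ yᵀa₃ = 7.5·4 + 2·1 = 32.

32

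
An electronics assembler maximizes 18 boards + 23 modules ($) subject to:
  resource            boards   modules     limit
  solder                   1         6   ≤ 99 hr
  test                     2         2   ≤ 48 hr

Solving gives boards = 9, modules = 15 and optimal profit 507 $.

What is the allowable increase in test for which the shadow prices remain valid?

Binding constraints: solder, test. The basis is B = [[1,6],[2,2]] with det -10.
Per unit increase in test, x* moves by d = (0.6, -0.1).
The basis stays optimal until modules reaches 0; allowable increase = 150 hr.

150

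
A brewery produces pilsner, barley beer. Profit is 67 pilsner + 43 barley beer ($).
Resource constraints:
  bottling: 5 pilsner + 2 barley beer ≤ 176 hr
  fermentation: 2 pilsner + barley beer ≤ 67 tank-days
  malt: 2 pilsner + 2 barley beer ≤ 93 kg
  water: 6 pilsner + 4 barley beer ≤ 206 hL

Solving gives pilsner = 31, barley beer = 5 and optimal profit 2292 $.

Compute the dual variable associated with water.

9.5

Binding: fermentation and water. Non-binding: bottling (11 unused), malt (21 unused).
Since bottling, malt are not tight, their duals are 0.
The binding rows give the dual system: 2·y_fermentation + 6·y_water = 67 and 1·y_fermentation + 4·y_water = 43.
This yields shadow prices y_fermentation = 5, y_water = 9.5.
Shadow price of water = 9.5.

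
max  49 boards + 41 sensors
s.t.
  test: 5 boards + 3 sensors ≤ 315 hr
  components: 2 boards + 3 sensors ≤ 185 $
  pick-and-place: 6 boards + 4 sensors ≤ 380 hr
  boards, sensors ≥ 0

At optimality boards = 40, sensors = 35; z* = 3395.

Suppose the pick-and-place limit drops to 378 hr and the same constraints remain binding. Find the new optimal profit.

3382

Binding: components and pick-and-place. Non-binding: test (10 unused).
By complementary slackness, y = 0 for the non-binding constraint.
The binding rows give the dual system: 2·y_components + 6·y_pick-and-place = 49 and 3·y_components + 4·y_pick-and-place = 41.
This yields shadow prices y_components = 5, y_pick-and-place = 6.5.
Δz = y_pick-and-place·Δb = 6.5 × (-2) = -13, so new z* = 3395 − 13 = 3382.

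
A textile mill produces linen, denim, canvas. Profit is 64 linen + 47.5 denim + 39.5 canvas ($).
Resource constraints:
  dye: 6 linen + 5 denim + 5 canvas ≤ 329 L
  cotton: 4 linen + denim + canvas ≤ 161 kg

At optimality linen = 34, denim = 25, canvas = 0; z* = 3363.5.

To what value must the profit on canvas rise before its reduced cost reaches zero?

47.5

Both dye and cotton are binding at x*.
Dual feasibility on the basic columns requires 6·y_dye + 4·y_cotton = 64, 5·y_dye + 1·y_cotton = 47.5.
This yields shadow prices y_dye = 9, y_cotton = 2.5.
canvas enters the basis when its profit ≥ yᵀa₃ = 9·5 + 2.5·1 = 47.5.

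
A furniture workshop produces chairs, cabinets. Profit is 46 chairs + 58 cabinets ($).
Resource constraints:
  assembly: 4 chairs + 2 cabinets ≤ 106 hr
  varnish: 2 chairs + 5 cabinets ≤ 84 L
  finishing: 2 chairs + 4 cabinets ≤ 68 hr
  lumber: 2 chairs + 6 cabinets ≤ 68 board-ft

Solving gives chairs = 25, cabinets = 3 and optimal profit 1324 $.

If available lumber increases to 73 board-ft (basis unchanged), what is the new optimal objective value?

1359

Check each constraint at x*: assembly 106/106 (tight); varnish 65/84 (slack 19); finishing 62/68 (slack 6); lumber 68/68 (tight).
Slack constraints have shadow price 0 (complementary slackness).
The binding rows give the dual system: 4·y_assembly + 2·y_lumber = 46 and 2·y_assembly + 6·y_lumber = 58.
This yields shadow prices y_assembly = 8, y_lumber = 7.
Δz = y_lumber·Δb = 7 × (5) = 35, so new z* = 1324 + 35 = 1359.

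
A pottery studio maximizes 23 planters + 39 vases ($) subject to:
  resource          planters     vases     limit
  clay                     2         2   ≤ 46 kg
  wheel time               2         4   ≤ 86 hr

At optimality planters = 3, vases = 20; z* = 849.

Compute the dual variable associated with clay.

3.5

Both clay and wheel time are binding at x*.
The binding rows give the dual system: 2·y_clay + 2·y_wheel time = 23 and 2·y_clay + 4·y_wheel time = 39.
Solving: y_clay = 3.5, y_wheel time = 8.
Shadow price of clay = 3.5.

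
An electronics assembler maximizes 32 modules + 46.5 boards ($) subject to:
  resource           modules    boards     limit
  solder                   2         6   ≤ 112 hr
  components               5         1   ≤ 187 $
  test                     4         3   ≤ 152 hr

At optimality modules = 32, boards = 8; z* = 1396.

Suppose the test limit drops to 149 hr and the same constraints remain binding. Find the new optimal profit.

Check each constraint at x*: solder 112/112 (tight); components 168/187 (slack 19); test 152/152 (tight).
Since components is not tight, its dual is 0.
Dual feasibility on the basic columns requires 2·y_solder + 4·y_test = 32, 6·y_solder + 3·y_test = 46.5.
Solving: y_solder = 5, y_test = 5.5.
Δz = y_test·Δb = 5.5 × (-3) = -16.5, so new z* = 1396 − 16.5 = 1379.5.

1379.5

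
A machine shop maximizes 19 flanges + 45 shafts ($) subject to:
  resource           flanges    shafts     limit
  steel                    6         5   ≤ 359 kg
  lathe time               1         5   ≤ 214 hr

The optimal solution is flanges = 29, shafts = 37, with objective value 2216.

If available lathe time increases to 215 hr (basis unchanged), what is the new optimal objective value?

At the optimum: steel uses 359 of 359 (binding); lathe time uses 214 of 214 (binding).
The binding rows give the dual system: 6·y_steel + 1·y_lathe time = 19 and 5·y_steel + 5·y_lathe time = 45.
→ y_steel = 2 and y_lathe time = 7.
Δz = y_lathe time·Δb = 7 × (1) = 7, so new z* = 2216 + 7 = 2223.

2223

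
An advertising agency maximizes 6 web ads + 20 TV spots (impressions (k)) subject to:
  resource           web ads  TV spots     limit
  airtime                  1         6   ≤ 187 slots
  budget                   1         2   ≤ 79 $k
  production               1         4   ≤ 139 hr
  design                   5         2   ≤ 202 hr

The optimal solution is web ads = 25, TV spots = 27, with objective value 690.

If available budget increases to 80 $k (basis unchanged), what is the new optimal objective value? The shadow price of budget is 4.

694

Δb = 1, so new z* = 690 + (4)·(1) = 690 + 4 = 694.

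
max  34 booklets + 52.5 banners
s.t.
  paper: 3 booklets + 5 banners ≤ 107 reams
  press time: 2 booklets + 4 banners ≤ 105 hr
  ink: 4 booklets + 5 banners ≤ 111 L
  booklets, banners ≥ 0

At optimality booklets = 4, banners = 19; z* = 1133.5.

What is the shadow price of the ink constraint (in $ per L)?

2.5

Check each constraint at x*: paper 107/107 (tight); press time 84/105 (slack 21); ink 111/111 (tight).
Slack constraints have shadow price 0 (complementary slackness).
The binding rows give the dual system: 3·y_paper + 4·y_ink = 34 and 5·y_paper + 5·y_ink = 52.5.
Solving: y_paper = 8, y_ink = 2.5.
Shadow price of ink = 2.5.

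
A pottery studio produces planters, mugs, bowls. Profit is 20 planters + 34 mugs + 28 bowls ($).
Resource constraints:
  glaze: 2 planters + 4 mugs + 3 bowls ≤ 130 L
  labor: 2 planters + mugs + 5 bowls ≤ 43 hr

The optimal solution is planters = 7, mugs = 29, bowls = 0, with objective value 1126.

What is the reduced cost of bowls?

-6

Both glaze and labor are binding at x*.
Dual feasibility on the basic columns requires 2·y_glaze + 2·y_labor = 20, 4·y_glaze + 1·y_labor = 34.
→ y_glaze = 8 and y_labor = 2.
Reduced cost of bowls: c₃ − yᵀa₃ = 28 − (8·3 + 2·5) = 28 − 34 = -6.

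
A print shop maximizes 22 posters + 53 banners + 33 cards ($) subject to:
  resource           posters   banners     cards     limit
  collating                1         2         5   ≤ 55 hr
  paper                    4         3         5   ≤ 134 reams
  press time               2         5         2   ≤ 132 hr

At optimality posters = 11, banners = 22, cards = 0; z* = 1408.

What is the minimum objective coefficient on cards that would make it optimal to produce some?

At the optimum: collating uses 55 of 55 (binding); paper uses 110 of 134 (slack = 24); press time uses 132 of 132 (binding).
Slack constraints have shadow price 0 (complementary slackness).
Dual feasibility on the basic columns requires 1·y_collating + 2·y_press time = 22, 2·y_collating + 5·y_press time = 53.
→ y_collating = 4 and y_press time = 9.
cards enters the basis when its profit ≥ yᵀa₃ = 4·5 + 9·2 = 38.

38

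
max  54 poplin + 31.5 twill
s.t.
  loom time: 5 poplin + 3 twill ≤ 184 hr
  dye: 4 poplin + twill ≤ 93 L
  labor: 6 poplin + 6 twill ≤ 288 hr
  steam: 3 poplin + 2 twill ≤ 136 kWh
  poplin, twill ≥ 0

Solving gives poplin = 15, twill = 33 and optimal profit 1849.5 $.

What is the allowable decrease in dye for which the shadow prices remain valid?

45

Binding constraints: dye, labor. The basis is B = [[4,1],[6,6]] with det 18.
Per unit decrease in dye, x* moves by d = (-0.3333, 0.3333).
The basis stays optimal until poplin reaches 0; allowable decrease = 45 L.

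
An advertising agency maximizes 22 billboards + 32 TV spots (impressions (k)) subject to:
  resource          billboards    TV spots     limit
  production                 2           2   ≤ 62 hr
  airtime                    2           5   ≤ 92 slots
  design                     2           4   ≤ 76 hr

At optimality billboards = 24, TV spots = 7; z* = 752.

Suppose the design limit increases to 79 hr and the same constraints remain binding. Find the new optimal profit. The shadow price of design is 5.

Δb = 3, so new z* = 752 + (5)·(3) = 752 + 15 = 767.

767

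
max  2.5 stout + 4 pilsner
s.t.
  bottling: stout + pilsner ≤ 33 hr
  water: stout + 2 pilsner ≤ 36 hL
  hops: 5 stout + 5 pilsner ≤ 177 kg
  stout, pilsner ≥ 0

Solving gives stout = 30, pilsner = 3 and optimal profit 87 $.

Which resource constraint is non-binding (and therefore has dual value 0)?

bottling: 33/33 (binding)
water: 36/36 (binding)
hops: 165/177 (slack 12)
By complementary slackness, a constraint with positive slack has shadow price 0 → hops.

hops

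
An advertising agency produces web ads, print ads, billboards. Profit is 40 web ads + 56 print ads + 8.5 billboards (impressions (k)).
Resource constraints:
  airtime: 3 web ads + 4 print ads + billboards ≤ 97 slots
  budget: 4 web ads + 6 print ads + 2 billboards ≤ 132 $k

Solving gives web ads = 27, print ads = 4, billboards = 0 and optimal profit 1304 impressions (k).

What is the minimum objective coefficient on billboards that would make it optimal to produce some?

Both airtime and budget are binding at x*.
The binding rows give the dual system: 3·y_airtime + 4·y_budget = 40 and 4·y_airtime + 6·y_budget = 56.
→ y_airtime = 8 and y_budget = 4.
billboards enters the basis when its profit ≥ yᵀa₃ = 8·1 + 4·2 = 16.

16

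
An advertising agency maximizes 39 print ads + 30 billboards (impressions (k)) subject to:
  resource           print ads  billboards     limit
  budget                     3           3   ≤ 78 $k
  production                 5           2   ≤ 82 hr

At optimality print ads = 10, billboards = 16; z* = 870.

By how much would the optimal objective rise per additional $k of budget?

Check each constraint at x*: budget 78/78 (tight); production 82/82 (tight).
The binding rows give the dual system: 3·y_budget + 5·y_production = 39 and 3·y_budget + 2·y_production = 30.
Solving: y_budget = 8, y_production = 3.
Shadow price of budget = 8.

8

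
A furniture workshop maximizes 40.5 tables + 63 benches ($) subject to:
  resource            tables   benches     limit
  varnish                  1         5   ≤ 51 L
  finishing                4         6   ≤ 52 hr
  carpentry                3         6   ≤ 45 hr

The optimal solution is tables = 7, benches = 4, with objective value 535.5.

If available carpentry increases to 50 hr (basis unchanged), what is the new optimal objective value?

543

Check each constraint at x*: varnish 27/51 (slack 24); finishing 52/52 (tight); carpentry 45/45 (tight).
By complementary slackness, y = 0 for the non-binding constraint.
From A_Bᵀ y = c: 4·y_finishing + 3·y_carpentry = 40.5; 6·y_finishing + 6·y_carpentry = 63.
Solving: y_finishing = 9, y_carpentry = 1.5.
Δz = y_carpentry·Δb = 1.5 × (5) = 7.5, so new z* = 535.5 + 7.5 = 543.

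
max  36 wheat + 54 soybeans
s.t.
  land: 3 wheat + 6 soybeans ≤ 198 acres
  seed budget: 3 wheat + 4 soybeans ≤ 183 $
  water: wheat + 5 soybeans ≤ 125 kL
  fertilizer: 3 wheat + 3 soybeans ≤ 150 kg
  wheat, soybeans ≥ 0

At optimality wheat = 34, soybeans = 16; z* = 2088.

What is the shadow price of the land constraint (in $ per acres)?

6

Check each constraint at x*: land 198/198 (tight); seed budget 166/183 (slack 17); water 114/125 (slack 11); fertilizer 150/150 (tight).
Slack constraints have shadow price 0 (complementary slackness).
From A_Bᵀ y = c: 3·y_land + 3·y_fertilizer = 36; 6·y_land + 3·y_fertilizer = 54.
This yields shadow prices y_land = 6, y_fertilizer = 6.
Shadow price of land = 6.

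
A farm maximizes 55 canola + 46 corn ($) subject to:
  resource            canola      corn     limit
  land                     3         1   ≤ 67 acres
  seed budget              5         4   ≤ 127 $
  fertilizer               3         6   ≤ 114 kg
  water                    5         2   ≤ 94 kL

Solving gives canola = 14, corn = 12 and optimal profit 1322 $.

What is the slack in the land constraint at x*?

land used = 3·14 + 1·12 = 54; slack = 67 − 54 = 13.

13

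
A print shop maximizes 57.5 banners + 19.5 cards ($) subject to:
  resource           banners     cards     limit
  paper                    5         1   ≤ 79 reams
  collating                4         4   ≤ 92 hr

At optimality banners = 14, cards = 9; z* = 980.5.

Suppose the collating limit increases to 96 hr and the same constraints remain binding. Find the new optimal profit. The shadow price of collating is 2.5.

990.5

Δb = 4, so new z* = 980.5 + (2.5)·(4) = 980.5 + 10 = 990.5.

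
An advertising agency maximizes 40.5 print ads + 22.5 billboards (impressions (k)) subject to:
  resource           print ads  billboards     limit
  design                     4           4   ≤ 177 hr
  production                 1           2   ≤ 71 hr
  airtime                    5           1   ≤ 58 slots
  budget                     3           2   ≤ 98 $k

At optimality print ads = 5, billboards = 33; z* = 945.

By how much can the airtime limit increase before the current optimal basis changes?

38.25

Binding constraints: production, airtime. The basis is B = [[1,2],[5,1]] with det -9.
Per unit increase in airtime, x* moves by d = (0.2222, -0.1111).
The basis stays optimal until budget becomes binding; allowable increase = 38.25 slots.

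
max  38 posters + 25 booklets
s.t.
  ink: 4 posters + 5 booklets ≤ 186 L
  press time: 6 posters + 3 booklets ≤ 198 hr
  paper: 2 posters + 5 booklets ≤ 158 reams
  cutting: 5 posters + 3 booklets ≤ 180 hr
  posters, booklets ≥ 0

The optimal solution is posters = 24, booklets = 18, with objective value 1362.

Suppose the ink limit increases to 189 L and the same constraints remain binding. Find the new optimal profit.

1368

Check each constraint at x*: ink 186/186 (tight); press time 198/198 (tight); paper 138/158 (slack 20); cutting 174/180 (slack 6).
Since paper, cutting are not tight, their duals are 0.
Dual feasibility on the basic columns requires 4·y_ink + 6·y_press time = 38, 5·y_ink + 3·y_press time = 25.
Solving: y_ink = 2, y_press time = 5.
Δz = y_ink·Δb = 2 × (3) = 6, so new z* = 1362 + 6 = 1368.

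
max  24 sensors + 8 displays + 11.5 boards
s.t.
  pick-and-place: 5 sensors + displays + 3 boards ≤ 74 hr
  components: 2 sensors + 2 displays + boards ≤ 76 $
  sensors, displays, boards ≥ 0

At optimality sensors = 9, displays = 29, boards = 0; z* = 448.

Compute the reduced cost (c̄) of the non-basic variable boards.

-2.5

Check each constraint at x*: pick-and-place 74/74 (tight); components 76/76 (tight).
Dual feasibility on the basic columns requires 5·y_pick-and-place + 2·y_components = 24, 1·y_pick-and-place + 2·y_components = 8.
Solving: y_pick-and-place = 4, y_components = 2.
Reduced cost of boards: c₃ − yᵀa₃ = 11.5 − (4·3 + 2·1) = 11.5 − 14 = -2.5.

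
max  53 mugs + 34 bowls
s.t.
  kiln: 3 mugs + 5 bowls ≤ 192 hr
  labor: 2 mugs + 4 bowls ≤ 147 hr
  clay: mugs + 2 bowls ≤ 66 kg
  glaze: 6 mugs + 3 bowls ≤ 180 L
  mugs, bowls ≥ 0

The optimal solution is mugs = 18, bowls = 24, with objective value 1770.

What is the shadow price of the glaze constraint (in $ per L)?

Check each constraint at x*: kiln 174/192 (slack 18); labor 132/147 (slack 15); clay 66/66 (tight); glaze 180/180 (tight).
Slack constraints have shadow price 0 (complementary slackness).
The binding rows give the dual system: 1·y_clay + 6·y_glaze = 53 and 2·y_clay + 3·y_glaze = 34.
Solving: y_clay = 5, y_glaze = 8.
Shadow price of glaze = 8.

8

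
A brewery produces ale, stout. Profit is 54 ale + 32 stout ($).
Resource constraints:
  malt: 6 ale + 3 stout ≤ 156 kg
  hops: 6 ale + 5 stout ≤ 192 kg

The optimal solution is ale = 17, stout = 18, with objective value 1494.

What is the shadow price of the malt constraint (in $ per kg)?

Both malt and hops are binding at x*.
Dual feasibility on the basic columns requires 6·y_malt + 6·y_hops = 54, 3·y_malt + 5·y_hops = 32.
This yields shadow prices y_malt = 6.5, y_hops = 2.5.
Shadow price of malt = 6.5.

6.5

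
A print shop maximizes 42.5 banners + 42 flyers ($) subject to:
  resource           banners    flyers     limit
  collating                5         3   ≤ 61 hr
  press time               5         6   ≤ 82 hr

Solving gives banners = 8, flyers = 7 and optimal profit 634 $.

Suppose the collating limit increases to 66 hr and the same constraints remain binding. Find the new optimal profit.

Both collating and press time are binding at x*.
From A_Bᵀ y = c: 5·y_collating + 5·y_press time = 42.5; 3·y_collating + 6·y_press time = 42.
→ y_collating = 3 and y_press time = 5.5.
Δz = y_collating·Δb = 3 × (5) = 15, so new z* = 634 + 15 = 649.

649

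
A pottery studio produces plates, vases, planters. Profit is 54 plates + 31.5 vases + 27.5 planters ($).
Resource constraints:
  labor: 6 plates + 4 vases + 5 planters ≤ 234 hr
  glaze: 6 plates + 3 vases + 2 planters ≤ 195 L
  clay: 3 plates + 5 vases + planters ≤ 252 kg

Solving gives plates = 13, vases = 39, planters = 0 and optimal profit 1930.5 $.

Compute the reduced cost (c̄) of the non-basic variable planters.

At the optimum: labor uses 234 of 234 (binding); glaze uses 195 of 195 (binding); clay uses 234 of 252 (slack = 18).
Slack constraints have shadow price 0 (complementary slackness).
Dual feasibility on the basic columns requires 6·y_labor + 6·y_glaze = 54, 4·y_labor + 3·y_glaze = 31.5.
→ y_labor = 4.5 and y_glaze = 4.5.
Reduced cost of planters: c₃ − yᵀa₃ = 27.5 − (4.5·5 + 4.5·2) = 27.5 − 31.5 = -4.

-4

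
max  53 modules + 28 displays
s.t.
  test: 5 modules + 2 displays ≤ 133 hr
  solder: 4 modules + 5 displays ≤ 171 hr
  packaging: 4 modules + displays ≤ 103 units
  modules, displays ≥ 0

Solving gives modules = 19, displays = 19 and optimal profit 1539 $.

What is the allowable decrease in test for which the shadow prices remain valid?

64.6

Binding constraints: test, solder. The basis is B = [[5,2],[4,5]] with det 17.
Per unit decrease in test, x* moves by d = (-0.2941, 0.2353).
The basis stays optimal until modules reaches 0; allowable decrease = 64.6 hr.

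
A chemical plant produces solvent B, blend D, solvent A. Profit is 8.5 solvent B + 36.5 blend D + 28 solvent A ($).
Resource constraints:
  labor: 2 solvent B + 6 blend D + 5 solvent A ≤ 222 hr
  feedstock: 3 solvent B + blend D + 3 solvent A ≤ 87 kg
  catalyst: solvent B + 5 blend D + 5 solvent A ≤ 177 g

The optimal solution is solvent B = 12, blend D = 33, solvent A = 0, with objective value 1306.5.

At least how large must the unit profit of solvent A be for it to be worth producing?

35

At the optimum: labor uses 222 of 222 (binding); feedstock uses 69 of 87 (slack = 18); catalyst uses 177 of 177 (binding).
Slack constraints have shadow price 0 (complementary slackness).
From A_Bᵀ y = c: 2·y_labor + 1·y_catalyst = 8.5; 6·y_labor + 5·y_catalyst = 36.5.
Solving: y_labor = 1.5, y_catalyst = 5.5.
solvent A enters the basis when its profit ≥ yᵀa₃ = 1.5·5 + 5.5·5 = 35.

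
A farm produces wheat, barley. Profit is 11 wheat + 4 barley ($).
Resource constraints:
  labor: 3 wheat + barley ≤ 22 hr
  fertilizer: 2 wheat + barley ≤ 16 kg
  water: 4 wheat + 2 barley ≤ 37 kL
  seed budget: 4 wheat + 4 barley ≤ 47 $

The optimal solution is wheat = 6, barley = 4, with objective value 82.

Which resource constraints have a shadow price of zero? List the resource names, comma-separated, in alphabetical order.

labor: 22/22 (binding)
fertilizer: 16/16 (binding)
water: 32/37 (slack 5)
seed budget: 40/47 (slack 7)
By complementary slackness, a constraint with positive slack has shadow price 0 → seed budget, water.

seed budget, water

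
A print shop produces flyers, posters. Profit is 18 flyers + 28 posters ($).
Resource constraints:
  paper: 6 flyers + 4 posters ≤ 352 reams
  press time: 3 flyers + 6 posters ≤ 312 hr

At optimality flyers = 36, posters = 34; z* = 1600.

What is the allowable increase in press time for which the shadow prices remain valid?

Binding constraints: paper, press time. The basis is B = [[6,4],[3,6]] with det 24.
Per unit increase in press time, x* moves by d = (-0.1667, 0.25).
The basis stays optimal until flyers reaches 0; allowable increase = 216 hr.

216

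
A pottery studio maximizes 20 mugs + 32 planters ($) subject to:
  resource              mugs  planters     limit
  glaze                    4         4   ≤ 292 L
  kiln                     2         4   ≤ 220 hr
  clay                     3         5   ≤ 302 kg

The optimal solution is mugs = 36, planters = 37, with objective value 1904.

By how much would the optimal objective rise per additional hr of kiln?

Binding: glaze and kiln. Non-binding: clay (9 unused).
By complementary slackness, y = 0 for the non-binding constraint.
From A_Bᵀ y = c: 4·y_glaze + 2·y_kiln = 20; 4·y_glaze + 4·y_kiln = 32.
Solving: y_glaze = 2, y_kiln = 6.
Shadow price of kiln = 6.

6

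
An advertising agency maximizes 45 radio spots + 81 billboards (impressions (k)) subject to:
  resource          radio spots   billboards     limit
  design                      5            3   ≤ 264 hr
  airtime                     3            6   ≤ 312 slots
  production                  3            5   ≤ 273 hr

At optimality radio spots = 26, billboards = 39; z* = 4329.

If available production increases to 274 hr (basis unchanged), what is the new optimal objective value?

4338

Check each constraint at x*: design 247/264 (slack 17); airtime 312/312 (tight); production 273/273 (tight).
Since design is not tight, its dual is 0.
The binding rows give the dual system: 3·y_airtime + 3·y_production = 45 and 6·y_airtime + 5·y_production = 81.
Solving: y_airtime = 6, y_production = 9.
Δz = y_production·Δb = 9 × (1) = 9, so new z* = 4329 + 9 = 4338.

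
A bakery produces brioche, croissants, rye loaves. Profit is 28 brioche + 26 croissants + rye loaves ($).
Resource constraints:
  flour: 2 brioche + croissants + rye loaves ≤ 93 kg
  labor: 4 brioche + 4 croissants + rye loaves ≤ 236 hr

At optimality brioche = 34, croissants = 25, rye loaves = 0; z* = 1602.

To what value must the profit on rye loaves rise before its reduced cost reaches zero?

8

At the optimum: flour uses 93 of 93 (binding); labor uses 236 of 236 (binding).
Dual feasibility on the basic columns requires 2·y_flour + 4·y_labor = 28, 1·y_flour + 4·y_labor = 26.
Solving: y_flour = 2, y_labor = 6.
rye loaves enters the basis when its profit ≥ yᵀa₃ = 2·1 + 6·1 = 8.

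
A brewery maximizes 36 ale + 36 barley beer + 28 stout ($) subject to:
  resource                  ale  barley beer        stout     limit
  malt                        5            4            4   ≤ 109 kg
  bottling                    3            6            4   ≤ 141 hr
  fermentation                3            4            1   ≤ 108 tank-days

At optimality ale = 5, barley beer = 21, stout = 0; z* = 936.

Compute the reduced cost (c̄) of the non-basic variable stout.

-4

Binding: malt and bottling. Non-binding: fermentation (9 unused).
Slack constraints have shadow price 0 (complementary slackness).
The binding rows give the dual system: 5·y_malt + 3·y_bottling = 36 and 4·y_malt + 6·y_bottling = 36.
This yields shadow prices y_malt = 6, y_bottling = 2.
Reduced cost of stout: c₃ − yᵀa₃ = 28 − (6·4 + 2·4) = 28 − 32 = -4.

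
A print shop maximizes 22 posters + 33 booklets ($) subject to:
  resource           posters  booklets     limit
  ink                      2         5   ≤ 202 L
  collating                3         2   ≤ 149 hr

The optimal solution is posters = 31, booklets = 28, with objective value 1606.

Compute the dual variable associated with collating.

At the optimum: ink uses 202 of 202 (binding); collating uses 149 of 149 (binding).
From A_Bᵀ y = c: 2·y_ink + 3·y_collating = 22; 5·y_ink + 2·y_collating = 33.
→ y_ink = 5 and y_collating = 4.
Shadow price of collating = 4.

4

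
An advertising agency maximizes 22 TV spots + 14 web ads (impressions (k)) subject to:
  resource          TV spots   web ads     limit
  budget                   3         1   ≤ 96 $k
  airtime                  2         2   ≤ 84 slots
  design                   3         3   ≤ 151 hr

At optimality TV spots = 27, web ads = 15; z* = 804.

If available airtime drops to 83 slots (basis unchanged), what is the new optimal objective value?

799

At the optimum: budget uses 96 of 96 (binding); airtime uses 84 of 84 (binding); design uses 126 of 151 (slack = 25).
By complementary slackness, y = 0 for the non-binding constraint.
The binding rows give the dual system: 3·y_budget + 2·y_airtime = 22 and 1·y_budget + 2·y_airtime = 14.
This yields shadow prices y_budget = 4, y_airtime = 5.
Δz = y_airtime·Δb = 5 × (-1) = -5, so new z* = 804 − 5 = 799.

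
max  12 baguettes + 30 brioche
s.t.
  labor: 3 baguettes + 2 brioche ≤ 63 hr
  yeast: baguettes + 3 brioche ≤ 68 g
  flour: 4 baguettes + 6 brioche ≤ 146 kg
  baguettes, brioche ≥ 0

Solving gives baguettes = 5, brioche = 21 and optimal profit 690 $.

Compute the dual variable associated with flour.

At the optimum: labor uses 57 of 63 (slack = 6); yeast uses 68 of 68 (binding); flour uses 146 of 146 (binding).
Slack constraints have shadow price 0 (complementary slackness).
The binding rows give the dual system: 1·y_yeast + 4·y_flour = 12 and 3·y_yeast + 6·y_flour = 30.
→ y_yeast = 8 and y_flour = 1.
Shadow price of flour = 1.

1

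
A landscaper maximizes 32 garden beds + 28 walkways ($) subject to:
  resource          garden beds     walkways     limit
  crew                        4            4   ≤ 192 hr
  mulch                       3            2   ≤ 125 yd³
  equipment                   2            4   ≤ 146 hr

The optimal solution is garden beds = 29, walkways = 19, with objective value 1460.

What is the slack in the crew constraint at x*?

crew used = 4·29 + 4·19 = 192; slack = 192 − 192 = 0.

0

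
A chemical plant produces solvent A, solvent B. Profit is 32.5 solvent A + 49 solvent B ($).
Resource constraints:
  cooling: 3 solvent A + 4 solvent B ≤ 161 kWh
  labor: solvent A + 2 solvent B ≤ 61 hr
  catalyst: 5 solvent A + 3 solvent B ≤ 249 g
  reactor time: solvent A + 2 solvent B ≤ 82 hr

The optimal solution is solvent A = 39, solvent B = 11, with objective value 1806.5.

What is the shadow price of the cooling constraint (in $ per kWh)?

8

At the optimum: cooling uses 161 of 161 (binding); labor uses 61 of 61 (binding); catalyst uses 228 of 249 (slack = 21); reactor time uses 61 of 82 (slack = 21).
Since catalyst, reactor time are not tight, their duals are 0.
Dual feasibility on the basic columns requires 3·y_cooling + 1·y_labor = 32.5, 4·y_cooling + 2·y_labor = 49.
This yields shadow prices y_cooling = 8, y_labor = 8.5.
Shadow price of cooling = 8.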